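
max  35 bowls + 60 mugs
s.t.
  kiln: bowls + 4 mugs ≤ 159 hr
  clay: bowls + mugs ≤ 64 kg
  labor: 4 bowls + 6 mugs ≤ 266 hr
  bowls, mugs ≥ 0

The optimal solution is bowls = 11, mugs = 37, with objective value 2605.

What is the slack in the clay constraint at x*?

16

clay used = 1·11 + 1·37 = 48; slack = 64 − 48 = 16.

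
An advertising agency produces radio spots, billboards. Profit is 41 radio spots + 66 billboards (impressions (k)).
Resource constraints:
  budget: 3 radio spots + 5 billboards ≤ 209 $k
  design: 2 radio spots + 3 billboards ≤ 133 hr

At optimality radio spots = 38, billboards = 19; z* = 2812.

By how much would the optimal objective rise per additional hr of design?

7

Both budget and design are binding at x*.
The binding rows give the dual system: 3·y_budget + 2·y_design = 41 and 5·y_budget + 3·y_design = 66.
This yields shadow prices y_budget = 9, y_design = 7.
Shadow price of design = 7.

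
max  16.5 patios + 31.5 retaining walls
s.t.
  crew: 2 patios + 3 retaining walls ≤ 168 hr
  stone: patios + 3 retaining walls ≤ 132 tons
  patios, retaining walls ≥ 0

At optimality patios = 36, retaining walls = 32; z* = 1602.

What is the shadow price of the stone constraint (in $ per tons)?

Check each constraint at x*: crew 168/168 (tight); stone 132/132 (tight).
The binding rows give the dual system: 2·y_crew + 1·y_stone = 16.5 and 3·y_crew + 3·y_stone = 31.5.
This yields shadow prices y_crew = 6, y_stone = 4.5.
Shadow price of stone = 4.5.

4.5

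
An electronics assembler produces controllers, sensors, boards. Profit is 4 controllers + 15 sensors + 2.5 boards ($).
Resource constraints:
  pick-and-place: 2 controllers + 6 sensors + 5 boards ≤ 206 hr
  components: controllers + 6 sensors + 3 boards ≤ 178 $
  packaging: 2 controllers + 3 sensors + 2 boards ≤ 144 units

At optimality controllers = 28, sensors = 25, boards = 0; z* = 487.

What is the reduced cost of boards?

-8

Binding: pick-and-place and components. Non-binding: packaging (13 unused).
By complementary slackness, y = 0 for the non-binding constraint.
The binding rows give the dual system: 2·y_pick-and-place + 1·y_components = 4 and 6·y_pick-and-place + 6·y_components = 15.
→ y_pick-and-place = 1.5 and y_components = 1.
Reduced cost of boards: c₃ − yᵀa₃ = 2.5 − (1.5·5 + 1·3) = 2.5 − 10.5 = -8.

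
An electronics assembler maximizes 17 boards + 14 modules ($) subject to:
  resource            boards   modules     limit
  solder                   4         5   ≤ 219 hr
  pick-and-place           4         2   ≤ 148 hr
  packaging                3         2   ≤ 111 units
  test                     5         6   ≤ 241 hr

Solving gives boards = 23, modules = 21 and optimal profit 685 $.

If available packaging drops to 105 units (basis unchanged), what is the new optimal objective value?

Check each constraint at x*: solder 197/219 (slack 22); pick-and-place 134/148 (slack 14); packaging 111/111 (tight); test 241/241 (tight).
By complementary slackness, y = 0 for the non-binding constraints.
From A_Bᵀ y = c: 3·y_packaging + 5·y_test = 17; 2·y_packaging + 6·y_test = 14.
→ y_packaging = 4 and y_test = 1.
Δz = y_packaging·Δb = 4 × (-6) = -24, so new z* = 685 − 24 = 661.

661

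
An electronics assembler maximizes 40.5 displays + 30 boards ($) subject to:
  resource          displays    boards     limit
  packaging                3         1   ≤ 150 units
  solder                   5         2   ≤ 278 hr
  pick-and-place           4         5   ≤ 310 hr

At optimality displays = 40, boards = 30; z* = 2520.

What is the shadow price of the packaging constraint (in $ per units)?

Check each constraint at x*: packaging 150/150 (tight); solder 260/278 (slack 18); pick-and-place 310/310 (tight).
Slack constraints have shadow price 0 (complementary slackness).
Dual feasibility on the basic columns requires 3·y_packaging + 4·y_pick-and-place = 40.5, 1·y_packaging + 5·y_pick-and-place = 30.
→ y_packaging = 7.5 and y_pick-and-place = 4.5.
Shadow price of packaging = 7.5.

7.5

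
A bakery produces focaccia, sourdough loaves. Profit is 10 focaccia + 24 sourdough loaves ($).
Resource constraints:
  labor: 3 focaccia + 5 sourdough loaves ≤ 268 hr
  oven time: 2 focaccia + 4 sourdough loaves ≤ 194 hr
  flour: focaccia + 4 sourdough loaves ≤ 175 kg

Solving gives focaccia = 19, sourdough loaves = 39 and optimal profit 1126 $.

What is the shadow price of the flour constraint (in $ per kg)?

2

Check each constraint at x*: labor 252/268 (slack 16); oven time 194/194 (tight); flour 175/175 (tight).
Since labor is not tight, its dual is 0.
The binding rows give the dual system: 2·y_oven time + 1·y_flour = 10 and 4·y_oven time + 4·y_flour = 24.
This yields shadow prices y_oven time = 4, y_flour = 2.
Shadow price of flour = 2.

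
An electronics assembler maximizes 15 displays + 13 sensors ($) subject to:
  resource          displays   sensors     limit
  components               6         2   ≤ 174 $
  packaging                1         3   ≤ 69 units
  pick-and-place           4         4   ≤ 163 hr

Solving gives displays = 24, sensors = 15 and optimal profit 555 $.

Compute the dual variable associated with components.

At the optimum: components uses 174 of 174 (binding); packaging uses 69 of 69 (binding); pick-and-place uses 156 of 163 (slack = 7).
By complementary slackness, y = 0 for the non-binding constraint.
Dual feasibility on the basic columns requires 6·y_components + 1·y_packaging = 15, 2·y_components + 3·y_packaging = 13.
→ y_components = 2 and y_packaging = 3.
Shadow price of components = 2.

2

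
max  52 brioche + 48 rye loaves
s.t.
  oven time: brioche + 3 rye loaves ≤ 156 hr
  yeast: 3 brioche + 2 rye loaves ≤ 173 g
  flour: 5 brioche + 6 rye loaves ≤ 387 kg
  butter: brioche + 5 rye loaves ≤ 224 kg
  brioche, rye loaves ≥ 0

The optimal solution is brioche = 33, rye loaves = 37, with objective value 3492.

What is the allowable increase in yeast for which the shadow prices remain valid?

59.2

Binding constraints: yeast, flour. The basis is B = [[3,2],[5,6]] with det 8.
Per unit increase in yeast, x* moves by d = (0.75, -0.625).
The basis stays optimal until rye loaves reaches 0; allowable increase = 59.2 g.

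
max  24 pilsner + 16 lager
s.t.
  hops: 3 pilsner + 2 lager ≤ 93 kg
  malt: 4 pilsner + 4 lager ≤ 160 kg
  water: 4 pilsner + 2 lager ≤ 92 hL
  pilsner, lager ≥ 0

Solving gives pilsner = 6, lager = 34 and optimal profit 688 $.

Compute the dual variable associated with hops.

Binding: malt and water. Non-binding: hops (7 unused).
Slack constraints have shadow price 0 (complementary slackness).
From A_Bᵀ y = c: 4·y_malt + 4·y_water = 24; 4·y_malt + 2·y_water = 16.
This yields shadow prices y_malt = 2, y_water = 4.
Shadow price of hops = 0.

0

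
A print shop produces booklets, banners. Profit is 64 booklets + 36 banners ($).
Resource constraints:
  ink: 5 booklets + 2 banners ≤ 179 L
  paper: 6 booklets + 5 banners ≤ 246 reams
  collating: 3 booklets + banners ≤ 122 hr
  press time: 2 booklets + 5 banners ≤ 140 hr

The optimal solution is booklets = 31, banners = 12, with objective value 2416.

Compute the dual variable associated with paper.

Check each constraint at x*: ink 179/179 (tight); paper 246/246 (tight); collating 105/122 (slack 17); press time 122/140 (slack 18).
Slack constraints have shadow price 0 (complementary slackness).
From A_Bᵀ y = c: 5·y_ink + 6·y_paper = 64; 2·y_ink + 5·y_paper = 36.
→ y_ink = 8 and y_paper = 4.
Shadow price of paper = 4.

4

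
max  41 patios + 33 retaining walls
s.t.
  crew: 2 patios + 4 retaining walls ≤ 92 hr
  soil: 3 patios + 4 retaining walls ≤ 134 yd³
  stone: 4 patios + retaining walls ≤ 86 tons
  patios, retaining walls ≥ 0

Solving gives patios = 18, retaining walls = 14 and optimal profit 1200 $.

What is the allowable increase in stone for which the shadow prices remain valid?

84

Binding constraints: crew, stone. The basis is B = [[2,4],[4,1]] with det -14.
Per unit increase in stone, x* moves by d = (0.2857, -0.1429).
The basis stays optimal until soil becomes binding; allowable increase = 84 tons.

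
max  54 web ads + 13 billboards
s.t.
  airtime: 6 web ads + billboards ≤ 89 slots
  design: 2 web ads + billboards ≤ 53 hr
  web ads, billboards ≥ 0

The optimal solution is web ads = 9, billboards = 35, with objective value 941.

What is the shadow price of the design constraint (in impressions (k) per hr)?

6

Check each constraint at x*: airtime 89/89 (tight); design 53/53 (tight).
The binding rows give the dual system: 6·y_airtime + 2·y_design = 54 and 1·y_airtime + 1·y_design = 13.
→ y_airtime = 7 and y_design = 6.
Shadow price of design = 6.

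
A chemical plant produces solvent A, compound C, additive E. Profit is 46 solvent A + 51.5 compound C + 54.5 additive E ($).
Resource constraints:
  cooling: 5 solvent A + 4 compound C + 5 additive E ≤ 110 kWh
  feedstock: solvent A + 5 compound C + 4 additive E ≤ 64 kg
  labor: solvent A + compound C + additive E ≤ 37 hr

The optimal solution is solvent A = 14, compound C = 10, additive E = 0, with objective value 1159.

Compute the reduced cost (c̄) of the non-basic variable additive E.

-2

Check each constraint at x*: cooling 110/110 (tight); feedstock 64/64 (tight); labor 24/37 (slack 13).
Since labor is not tight, its dual is 0.
The binding rows give the dual system: 5·y_cooling + 1·y_feedstock = 46 and 4·y_cooling + 5·y_feedstock = 51.5.
Solving: y_cooling = 8.5, y_feedstock = 3.5.
Reduced cost of additive E: c₃ − yᵀa₃ = 54.5 − (8.5·5 + 3.5·4) = 54.5 − 56.5 = -2.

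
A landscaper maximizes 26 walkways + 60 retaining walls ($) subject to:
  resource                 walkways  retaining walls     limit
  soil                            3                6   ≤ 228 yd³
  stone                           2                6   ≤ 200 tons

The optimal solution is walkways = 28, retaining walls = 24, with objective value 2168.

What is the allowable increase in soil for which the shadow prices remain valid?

Binding constraints: soil, stone. The basis is B = [[3,6],[2,6]] with det 6.
Per unit increase in soil, x* moves by d = (1, -0.3333).
The basis stays optimal until retaining walls reaches 0; allowable increase = 72 yd³.

72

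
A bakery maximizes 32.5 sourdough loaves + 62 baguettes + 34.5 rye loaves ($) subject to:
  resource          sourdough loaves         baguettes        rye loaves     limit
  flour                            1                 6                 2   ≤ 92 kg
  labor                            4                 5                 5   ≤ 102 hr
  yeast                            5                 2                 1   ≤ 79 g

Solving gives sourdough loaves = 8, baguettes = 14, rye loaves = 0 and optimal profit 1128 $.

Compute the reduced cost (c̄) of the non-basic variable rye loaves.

-9.5

Binding: flour and labor. Non-binding: yeast (11 unused).
Slack constraints have shadow price 0 (complementary slackness).
From A_Bᵀ y = c: 1·y_flour + 4·y_labor = 32.5; 6·y_flour + 5·y_labor = 62.
Solving: y_flour = 4.5, y_labor = 7.
Reduced cost of rye loaves: c₃ − yᵀa₃ = 34.5 − (4.5·2 + 7·5) = 34.5 − 44 = -9.5.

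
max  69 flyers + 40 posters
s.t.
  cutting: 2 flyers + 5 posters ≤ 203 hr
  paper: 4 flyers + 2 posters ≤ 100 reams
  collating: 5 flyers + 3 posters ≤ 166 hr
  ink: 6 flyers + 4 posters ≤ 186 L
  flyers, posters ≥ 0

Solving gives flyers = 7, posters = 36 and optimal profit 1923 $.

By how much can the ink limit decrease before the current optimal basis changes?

36

Binding constraints: paper, ink. The basis is B = [[4,2],[6,4]] with det 4.
Per unit decrease in ink, x* moves by d = (0.5, -1).
The basis stays optimal until posters reaches 0; allowable decrease = 36 L.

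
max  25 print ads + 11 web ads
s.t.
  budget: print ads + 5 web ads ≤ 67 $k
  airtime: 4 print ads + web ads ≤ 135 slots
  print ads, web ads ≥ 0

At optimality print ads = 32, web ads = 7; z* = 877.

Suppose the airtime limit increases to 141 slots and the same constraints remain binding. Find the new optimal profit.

At the optimum: budget uses 67 of 67 (binding); airtime uses 135 of 135 (binding).
The binding rows give the dual system: 1·y_budget + 4·y_airtime = 25 and 5·y_budget + 1·y_airtime = 11.
→ y_budget = 1 and y_airtime = 6.
Δz = y_airtime·Δb = 6 × (6) = 36, so new z* = 877 + 36 = 913.

913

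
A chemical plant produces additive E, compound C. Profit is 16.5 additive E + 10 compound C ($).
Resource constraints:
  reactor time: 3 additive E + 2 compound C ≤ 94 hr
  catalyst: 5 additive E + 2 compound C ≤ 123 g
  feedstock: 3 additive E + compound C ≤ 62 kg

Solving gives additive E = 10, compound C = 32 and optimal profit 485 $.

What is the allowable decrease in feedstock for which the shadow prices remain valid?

15

Binding constraints: reactor time, feedstock. The basis is B = [[3,2],[3,1]] with det -3.
Per unit decrease in feedstock, x* moves by d = (-0.6667, 1).
The basis stays optimal until additive E reaches 0; allowable decrease = 15 kg.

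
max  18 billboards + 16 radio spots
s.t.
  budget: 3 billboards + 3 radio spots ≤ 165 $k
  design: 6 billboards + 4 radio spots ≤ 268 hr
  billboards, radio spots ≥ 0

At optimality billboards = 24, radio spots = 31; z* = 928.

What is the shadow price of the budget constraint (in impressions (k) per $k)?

4

At the optimum: budget uses 165 of 165 (binding); design uses 268 of 268 (binding).
Dual feasibility on the basic columns requires 3·y_budget + 6·y_design = 18, 3·y_budget + 4·y_design = 16.
→ y_budget = 4 and y_design = 1.
Shadow price of budget = 4.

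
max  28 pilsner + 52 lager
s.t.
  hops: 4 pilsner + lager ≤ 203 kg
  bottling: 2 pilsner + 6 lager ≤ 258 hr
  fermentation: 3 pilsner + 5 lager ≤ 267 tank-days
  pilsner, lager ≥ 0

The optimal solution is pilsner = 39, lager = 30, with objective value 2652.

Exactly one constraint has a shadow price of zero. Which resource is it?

hops

hops: 186/203 (slack 17)
bottling: 258/258 (binding)
fermentation: 267/267 (binding)
By complementary slackness, a constraint with positive slack has shadow price 0 → hops.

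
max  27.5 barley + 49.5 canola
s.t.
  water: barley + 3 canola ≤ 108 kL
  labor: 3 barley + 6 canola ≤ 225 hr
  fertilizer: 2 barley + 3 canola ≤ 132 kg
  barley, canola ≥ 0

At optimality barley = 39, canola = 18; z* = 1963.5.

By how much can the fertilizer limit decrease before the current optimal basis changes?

Binding constraints: labor, fertilizer. The basis is B = [[3,6],[2,3]] with det -3.
Per unit decrease in fertilizer, x* moves by d = (-2, 1).
The basis stays optimal until water becomes binding; allowable decrease = 15 kg.

15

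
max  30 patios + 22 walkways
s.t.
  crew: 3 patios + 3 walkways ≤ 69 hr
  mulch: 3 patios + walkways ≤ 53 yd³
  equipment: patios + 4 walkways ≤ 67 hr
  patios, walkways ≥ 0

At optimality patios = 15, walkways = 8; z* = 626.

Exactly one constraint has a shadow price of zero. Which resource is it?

equipment

crew: 69/69 (binding)
mulch: 53/53 (binding)
equipment: 47/67 (slack 20)
By complementary slackness, a constraint with positive slack has shadow price 0 → equipment.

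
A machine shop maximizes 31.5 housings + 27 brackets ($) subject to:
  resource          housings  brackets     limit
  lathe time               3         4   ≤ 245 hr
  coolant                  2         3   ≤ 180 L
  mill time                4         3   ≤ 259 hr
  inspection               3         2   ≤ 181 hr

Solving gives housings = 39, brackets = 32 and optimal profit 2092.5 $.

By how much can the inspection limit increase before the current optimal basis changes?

Binding constraints: lathe time, inspection. The basis is B = [[3,4],[3,2]] with det -6.
Per unit increase in inspection, x* moves by d = (0.6667, -0.5).
The basis stays optimal until mill time becomes binding; allowable increase = 6 hr.

6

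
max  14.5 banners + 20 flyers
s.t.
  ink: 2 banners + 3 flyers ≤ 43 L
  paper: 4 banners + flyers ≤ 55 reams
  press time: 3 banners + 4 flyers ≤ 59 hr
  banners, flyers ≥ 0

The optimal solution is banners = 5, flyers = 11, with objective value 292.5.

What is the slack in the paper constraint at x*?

24

paper used = 4·5 + 1·11 = 31; slack = 55 − 31 = 24.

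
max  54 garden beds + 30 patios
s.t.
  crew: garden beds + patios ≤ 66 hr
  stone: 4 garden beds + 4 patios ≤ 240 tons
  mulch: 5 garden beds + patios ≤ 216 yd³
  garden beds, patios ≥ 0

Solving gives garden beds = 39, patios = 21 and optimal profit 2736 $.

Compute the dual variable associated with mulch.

6

Binding: stone and mulch. Non-binding: crew (6 unused).
Slack constraints have shadow price 0 (complementary slackness).
Dual feasibility on the basic columns requires 4·y_stone + 5·y_mulch = 54, 4·y_stone + 1·y_mulch = 30.
This yields shadow prices y_stone = 6, y_mulch = 6.
Shadow price of mulch = 6.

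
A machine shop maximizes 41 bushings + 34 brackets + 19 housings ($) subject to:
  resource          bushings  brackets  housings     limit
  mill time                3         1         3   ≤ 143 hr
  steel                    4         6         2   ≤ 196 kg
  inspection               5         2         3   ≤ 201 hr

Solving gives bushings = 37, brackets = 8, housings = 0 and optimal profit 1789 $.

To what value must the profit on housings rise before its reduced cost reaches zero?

23

Binding: steel and inspection. Non-binding: mill time (24 unused).
Slack constraints have shadow price 0 (complementary slackness).
The binding rows give the dual system: 4·y_steel + 5·y_inspection = 41 and 6·y_steel + 2·y_inspection = 34.
Solving: y_steel = 4, y_inspection = 5.
housings enters the basis when its profit ≥ yᵀa₃ = 4·2 + 5·3 = 23.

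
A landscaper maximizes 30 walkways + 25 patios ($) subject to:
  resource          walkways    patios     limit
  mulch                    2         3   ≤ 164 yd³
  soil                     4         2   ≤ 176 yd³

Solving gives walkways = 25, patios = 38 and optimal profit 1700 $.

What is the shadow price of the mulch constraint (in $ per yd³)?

5

Both mulch and soil are binding at x*.
From A_Bᵀ y = c: 2·y_mulch + 4·y_soil = 30; 3·y_mulch + 2·y_soil = 25.
→ y_mulch = 5 and y_soil = 5.
Shadow price of mulch = 5.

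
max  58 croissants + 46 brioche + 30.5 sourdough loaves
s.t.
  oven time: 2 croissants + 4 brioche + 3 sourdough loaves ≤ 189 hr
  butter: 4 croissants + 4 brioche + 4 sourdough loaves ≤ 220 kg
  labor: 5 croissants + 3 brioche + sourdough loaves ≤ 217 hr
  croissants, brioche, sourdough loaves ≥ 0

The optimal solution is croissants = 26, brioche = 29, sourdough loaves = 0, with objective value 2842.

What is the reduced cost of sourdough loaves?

Check each constraint at x*: oven time 168/189 (slack 21); butter 220/220 (tight); labor 217/217 (tight).
Since oven time is not tight, its dual is 0.
From A_Bᵀ y = c: 4·y_butter + 5·y_labor = 58; 4·y_butter + 3·y_labor = 46.
This yields shadow prices y_butter = 7, y_labor = 6.
Reduced cost of sourdough loaves: c₃ − yᵀa₃ = 30.5 − (7·4 + 6·1) = 30.5 − 34 = -3.5.

-3.5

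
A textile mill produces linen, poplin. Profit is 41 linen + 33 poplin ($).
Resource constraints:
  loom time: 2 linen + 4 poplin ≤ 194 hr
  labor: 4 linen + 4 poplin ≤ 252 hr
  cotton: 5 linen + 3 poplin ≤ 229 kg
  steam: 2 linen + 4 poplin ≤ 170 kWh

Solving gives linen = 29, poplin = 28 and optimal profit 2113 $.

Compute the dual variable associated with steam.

Binding: cotton and steam. Non-binding: loom time (24 unused), labor (24 unused).
By complementary slackness, y = 0 for the non-binding constraints.
Dual feasibility on the basic columns requires 5·y_cotton + 2·y_steam = 41, 3·y_cotton + 4·y_steam = 33.
This yields shadow prices y_cotton = 7, y_steam = 3.
Shadow price of steam = 3.

3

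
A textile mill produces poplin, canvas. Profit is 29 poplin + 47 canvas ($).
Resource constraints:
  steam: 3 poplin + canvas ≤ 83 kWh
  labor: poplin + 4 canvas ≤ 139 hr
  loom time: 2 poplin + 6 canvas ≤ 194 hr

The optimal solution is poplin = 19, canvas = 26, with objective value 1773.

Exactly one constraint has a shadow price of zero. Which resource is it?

steam: 83/83 (binding)
labor: 123/139 (slack 16)
loom time: 194/194 (binding)
By complementary slackness, a constraint with positive slack has shadow price 0 → labor.

labor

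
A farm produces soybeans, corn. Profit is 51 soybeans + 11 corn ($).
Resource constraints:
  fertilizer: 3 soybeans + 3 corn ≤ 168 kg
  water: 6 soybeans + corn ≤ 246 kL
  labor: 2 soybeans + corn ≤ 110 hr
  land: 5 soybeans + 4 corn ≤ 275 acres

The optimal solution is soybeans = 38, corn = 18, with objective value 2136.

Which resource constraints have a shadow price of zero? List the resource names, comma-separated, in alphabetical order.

fertilizer: 168/168 (binding)
water: 246/246 (binding)
labor: 94/110 (slack 16)
land: 262/275 (slack 13)
By complementary slackness, a constraint with positive slack has shadow price 0 → labor, land.

labor, land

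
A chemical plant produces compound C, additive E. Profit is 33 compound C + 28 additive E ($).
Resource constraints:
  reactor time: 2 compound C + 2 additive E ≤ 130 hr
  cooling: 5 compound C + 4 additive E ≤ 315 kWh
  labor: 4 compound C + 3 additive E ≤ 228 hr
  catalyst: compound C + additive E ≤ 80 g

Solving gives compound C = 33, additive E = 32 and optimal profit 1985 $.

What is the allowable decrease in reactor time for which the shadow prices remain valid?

Binding constraints: reactor time, labor. The basis is B = [[2,2],[4,3]] with det -2.
Per unit decrease in reactor time, x* moves by d = (1.5, -2).
The basis stays optimal until additive E reaches 0; allowable decrease = 16 hr.

16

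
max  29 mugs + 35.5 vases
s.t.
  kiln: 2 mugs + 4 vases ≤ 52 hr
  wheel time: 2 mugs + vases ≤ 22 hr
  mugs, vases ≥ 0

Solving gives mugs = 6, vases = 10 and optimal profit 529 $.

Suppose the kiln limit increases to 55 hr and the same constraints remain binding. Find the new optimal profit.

550

At the optimum: kiln uses 52 of 52 (binding); wheel time uses 22 of 22 (binding).
The binding rows give the dual system: 2·y_kiln + 2·y_wheel time = 29 and 4·y_kiln + 1·y_wheel time = 35.5.
This yields shadow prices y_kiln = 7, y_wheel time = 7.5.
Δz = y_kiln·Δb = 7 × (3) = 21, so new z* = 529 + 21 = 550.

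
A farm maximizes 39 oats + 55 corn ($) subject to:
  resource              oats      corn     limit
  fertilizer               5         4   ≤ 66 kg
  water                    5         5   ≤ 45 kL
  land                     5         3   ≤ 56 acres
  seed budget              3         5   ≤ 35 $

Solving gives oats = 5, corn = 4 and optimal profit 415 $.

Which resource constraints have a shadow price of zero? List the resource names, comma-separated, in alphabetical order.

fertilizer, land

fertilizer: 41/66 (slack 25)
water: 45/45 (binding)
land: 37/56 (slack 19)
seed budget: 35/35 (binding)
By complementary slackness, a constraint with positive slack has shadow price 0 → fertilizer, land.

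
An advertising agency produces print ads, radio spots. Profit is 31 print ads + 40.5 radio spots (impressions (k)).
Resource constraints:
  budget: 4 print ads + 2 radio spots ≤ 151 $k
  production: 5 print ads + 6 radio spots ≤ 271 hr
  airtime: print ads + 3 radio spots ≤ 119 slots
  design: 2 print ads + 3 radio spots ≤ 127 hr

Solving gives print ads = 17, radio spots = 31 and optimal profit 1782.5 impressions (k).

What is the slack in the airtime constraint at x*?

9

airtime used = 1·17 + 3·31 = 110; slack = 119 − 110 = 9.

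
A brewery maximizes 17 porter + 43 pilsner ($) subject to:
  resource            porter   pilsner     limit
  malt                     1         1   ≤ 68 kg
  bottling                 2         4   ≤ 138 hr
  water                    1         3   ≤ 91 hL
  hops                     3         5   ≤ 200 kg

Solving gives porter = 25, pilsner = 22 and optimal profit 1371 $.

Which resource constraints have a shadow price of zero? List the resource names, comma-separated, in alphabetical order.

malt: 47/68 (slack 21)
bottling: 138/138 (binding)
water: 91/91 (binding)
hops: 185/200 (slack 15)
By complementary slackness, a constraint with positive slack has shadow price 0 → hops, malt.

hops, malt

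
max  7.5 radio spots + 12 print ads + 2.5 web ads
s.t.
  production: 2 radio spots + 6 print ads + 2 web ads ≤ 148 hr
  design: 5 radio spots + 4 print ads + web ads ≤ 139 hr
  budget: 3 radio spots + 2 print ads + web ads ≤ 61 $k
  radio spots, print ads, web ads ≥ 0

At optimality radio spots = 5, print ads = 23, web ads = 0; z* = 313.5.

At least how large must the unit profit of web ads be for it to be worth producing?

4.5

Check each constraint at x*: production 148/148 (tight); design 117/139 (slack 22); budget 61/61 (tight).
Slack constraints have shadow price 0 (complementary slackness).
Dual feasibility on the basic columns requires 2·y_production + 3·y_budget = 7.5, 6·y_production + 2·y_budget = 12.
This yields shadow prices y_production = 1.5, y_budget = 1.5.
web ads enters the basis when its profit ≥ yᵀa₃ = 1.5·2 + 1.5·1 = 4.5.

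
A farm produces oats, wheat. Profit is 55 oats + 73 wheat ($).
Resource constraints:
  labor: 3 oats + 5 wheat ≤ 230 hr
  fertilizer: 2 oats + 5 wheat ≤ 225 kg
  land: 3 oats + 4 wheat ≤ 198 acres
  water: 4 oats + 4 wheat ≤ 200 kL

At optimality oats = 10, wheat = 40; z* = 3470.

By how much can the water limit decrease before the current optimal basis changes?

8

Binding constraints: labor, water. The basis is B = [[3,5],[4,4]] with det -8.
Per unit decrease in water, x* moves by d = (-0.625, 0.375).
The basis stays optimal until fertilizer becomes binding; allowable decrease = 8 kL.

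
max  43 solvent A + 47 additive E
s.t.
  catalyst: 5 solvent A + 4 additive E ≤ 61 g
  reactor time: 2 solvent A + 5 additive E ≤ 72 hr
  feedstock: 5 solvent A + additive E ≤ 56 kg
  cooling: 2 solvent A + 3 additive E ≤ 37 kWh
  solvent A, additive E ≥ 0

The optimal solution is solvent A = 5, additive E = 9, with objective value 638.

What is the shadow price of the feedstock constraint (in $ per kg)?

0

At the optimum: catalyst uses 61 of 61 (binding); reactor time uses 55 of 72 (slack = 17); feedstock uses 34 of 56 (slack = 22); cooling uses 37 of 37 (binding).
Since reactor time, feedstock are not tight, their duals are 0.
From A_Bᵀ y = c: 5·y_catalyst + 2·y_cooling = 43; 4·y_catalyst + 3·y_cooling = 47.
Solving: y_catalyst = 5, y_cooling = 9.
Shadow price of feedstock = 0.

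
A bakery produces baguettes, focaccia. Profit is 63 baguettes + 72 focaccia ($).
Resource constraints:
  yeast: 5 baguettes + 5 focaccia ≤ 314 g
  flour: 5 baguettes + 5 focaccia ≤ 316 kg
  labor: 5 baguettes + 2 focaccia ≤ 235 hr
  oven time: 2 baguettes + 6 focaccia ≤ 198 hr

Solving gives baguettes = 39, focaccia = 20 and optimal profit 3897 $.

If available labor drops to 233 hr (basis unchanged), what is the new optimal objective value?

Binding: labor and oven time. Non-binding: yeast (19 unused), flour (21 unused).
By complementary slackness, y = 0 for the non-binding constraints.
The binding rows give the dual system: 5·y_labor + 2·y_oven time = 63 and 2·y_labor + 6·y_oven time = 72.
→ y_labor = 9 and y_oven time = 9.
Δz = y_labor·Δb = 9 × (-2) = -18, so new z* = 3897 − 18 = 3879.

3879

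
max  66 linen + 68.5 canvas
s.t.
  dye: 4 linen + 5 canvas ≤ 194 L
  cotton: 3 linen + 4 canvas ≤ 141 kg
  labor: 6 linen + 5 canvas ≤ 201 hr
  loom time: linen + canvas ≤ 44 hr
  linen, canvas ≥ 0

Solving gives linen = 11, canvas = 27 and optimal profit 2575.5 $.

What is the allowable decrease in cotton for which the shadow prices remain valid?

Binding constraints: cotton, labor. The basis is B = [[3,4],[6,5]] with det -9.
Per unit decrease in cotton, x* moves by d = (0.5556, -0.6667).
The basis stays optimal until canvas reaches 0; allowable decrease = 40.5 kg.

40.5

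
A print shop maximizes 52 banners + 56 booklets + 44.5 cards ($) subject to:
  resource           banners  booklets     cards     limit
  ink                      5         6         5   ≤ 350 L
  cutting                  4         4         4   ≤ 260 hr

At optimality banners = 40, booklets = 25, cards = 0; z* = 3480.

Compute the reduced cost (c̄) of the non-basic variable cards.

-7.5

Both ink and cutting are binding at x*.
The binding rows give the dual system: 5·y_ink + 4·y_cutting = 52 and 6·y_ink + 4·y_cutting = 56.
→ y_ink = 4 and y_cutting = 8.
Reduced cost of cards: c₃ − yᵀa₃ = 44.5 − (4·5 + 8·4) = 44.5 − 52 = -7.5.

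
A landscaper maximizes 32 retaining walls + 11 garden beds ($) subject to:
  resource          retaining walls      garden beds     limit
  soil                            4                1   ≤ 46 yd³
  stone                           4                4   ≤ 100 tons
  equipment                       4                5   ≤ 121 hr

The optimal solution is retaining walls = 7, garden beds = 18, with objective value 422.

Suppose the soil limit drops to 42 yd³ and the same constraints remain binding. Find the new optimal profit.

Binding: soil and stone. Non-binding: equipment (3 unused).
Slack constraints have shadow price 0 (complementary slackness).
From A_Bᵀ y = c: 4·y_soil + 4·y_stone = 32; 1·y_soil + 4·y_stone = 11.
This yields shadow prices y_soil = 7, y_stone = 1.
Δz = y_soil·Δb = 7 × (-4) = -28, so new z* = 422 − 28 = 394.

394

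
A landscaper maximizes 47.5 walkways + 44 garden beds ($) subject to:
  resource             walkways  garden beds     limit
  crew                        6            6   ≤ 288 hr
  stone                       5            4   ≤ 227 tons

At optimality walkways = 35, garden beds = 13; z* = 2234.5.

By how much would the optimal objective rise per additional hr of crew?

5

Check each constraint at x*: crew 288/288 (tight); stone 227/227 (tight).
Dual feasibility on the basic columns requires 6·y_crew + 5·y_stone = 47.5, 6·y_crew + 4·y_stone = 44.
This yields shadow prices y_crew = 5, y_stone = 3.5.
Shadow price of crew = 5.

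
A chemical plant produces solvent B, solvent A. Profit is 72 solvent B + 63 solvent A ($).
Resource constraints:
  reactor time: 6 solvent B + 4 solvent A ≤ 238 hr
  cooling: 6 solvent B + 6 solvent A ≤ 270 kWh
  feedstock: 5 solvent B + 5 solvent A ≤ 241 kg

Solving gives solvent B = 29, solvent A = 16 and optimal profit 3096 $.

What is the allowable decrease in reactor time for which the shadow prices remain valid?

58

Binding constraints: reactor time, cooling. The basis is B = [[6,4],[6,6]] with det 12.
Per unit decrease in reactor time, x* moves by d = (-0.5, 0.5).
The basis stays optimal until solvent B reaches 0; allowable decrease = 58 hr.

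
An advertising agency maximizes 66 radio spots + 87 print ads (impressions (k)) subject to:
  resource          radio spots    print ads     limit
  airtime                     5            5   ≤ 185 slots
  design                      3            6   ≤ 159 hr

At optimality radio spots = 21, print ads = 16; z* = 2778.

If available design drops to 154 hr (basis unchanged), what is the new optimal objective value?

2743

At the optimum: airtime uses 185 of 185 (binding); design uses 159 of 159 (binding).
The binding rows give the dual system: 5·y_airtime + 3·y_design = 66 and 5·y_airtime + 6·y_design = 87.
Solving: y_airtime = 9, y_design = 7.
Δz = y_design·Δb = 7 × (-5) = -35, so new z* = 2778 − 35 = 2743.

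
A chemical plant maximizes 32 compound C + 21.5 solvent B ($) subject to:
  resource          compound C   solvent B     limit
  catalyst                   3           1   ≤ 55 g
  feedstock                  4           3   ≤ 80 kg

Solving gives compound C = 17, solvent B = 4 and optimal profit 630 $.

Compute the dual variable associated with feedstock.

Check each constraint at x*: catalyst 55/55 (tight); feedstock 80/80 (tight).
From A_Bᵀ y = c: 3·y_catalyst + 4·y_feedstock = 32; 1·y_catalyst + 3·y_feedstock = 21.5.
→ y_catalyst = 2 and y_feedstock = 6.5.
Shadow price of feedstock = 6.5.

6.5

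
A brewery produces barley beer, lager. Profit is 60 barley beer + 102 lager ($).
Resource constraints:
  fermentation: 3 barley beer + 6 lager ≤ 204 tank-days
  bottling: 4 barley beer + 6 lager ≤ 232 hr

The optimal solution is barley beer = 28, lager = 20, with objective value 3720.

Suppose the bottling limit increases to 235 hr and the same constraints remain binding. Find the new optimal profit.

3747

Both fermentation and bottling are binding at x*.
Dual feasibility on the basic columns requires 3·y_fermentation + 4·y_bottling = 60, 6·y_fermentation + 6·y_bottling = 102.
→ y_fermentation = 8 and y_bottling = 9.
Δz = y_bottling·Δb = 9 × (3) = 27, so new z* = 3720 + 27 = 3747.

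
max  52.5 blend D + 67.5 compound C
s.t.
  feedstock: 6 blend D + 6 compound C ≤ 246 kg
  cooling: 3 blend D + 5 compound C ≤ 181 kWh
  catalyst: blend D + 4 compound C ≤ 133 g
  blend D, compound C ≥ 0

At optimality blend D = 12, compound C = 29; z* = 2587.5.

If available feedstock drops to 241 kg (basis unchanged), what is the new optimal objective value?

2562.5

Check each constraint at x*: feedstock 246/246 (tight); cooling 181/181 (tight); catalyst 128/133 (slack 5).
Since catalyst is not tight, its dual is 0.
Dual feasibility on the basic columns requires 6·y_feedstock + 3·y_cooling = 52.5, 6·y_feedstock + 5·y_cooling = 67.5.
Solving: y_feedstock = 5, y_cooling = 7.5.
Δz = y_feedstock·Δb = 5 × (-5) = -25, so new z* = 2587.5 − 25 = 2562.5.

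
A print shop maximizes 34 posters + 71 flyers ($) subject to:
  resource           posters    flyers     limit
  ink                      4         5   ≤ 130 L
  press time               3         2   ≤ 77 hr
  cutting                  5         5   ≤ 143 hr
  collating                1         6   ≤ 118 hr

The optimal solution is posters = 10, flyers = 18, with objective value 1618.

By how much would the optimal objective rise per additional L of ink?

Binding: ink and collating. Non-binding: press time (11 unused), cutting (3 unused).
By complementary slackness, y = 0 for the non-binding constraints.
Dual feasibility on the basic columns requires 4·y_ink + 1·y_collating = 34, 5·y_ink + 6·y_collating = 71.
→ y_ink = 7 and y_collating = 6.
Shadow price of ink = 7.

7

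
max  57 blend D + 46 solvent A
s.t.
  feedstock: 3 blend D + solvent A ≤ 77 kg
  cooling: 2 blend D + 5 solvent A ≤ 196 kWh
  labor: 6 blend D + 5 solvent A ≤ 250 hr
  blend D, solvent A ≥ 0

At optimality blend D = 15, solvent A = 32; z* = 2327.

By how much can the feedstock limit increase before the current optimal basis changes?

48

Binding constraints: feedstock, labor. The basis is B = [[3,1],[6,5]] with det 9.
Per unit increase in feedstock, x* moves by d = (0.5556, -0.6667).
The basis stays optimal until solvent A reaches 0; allowable increase = 48 kg.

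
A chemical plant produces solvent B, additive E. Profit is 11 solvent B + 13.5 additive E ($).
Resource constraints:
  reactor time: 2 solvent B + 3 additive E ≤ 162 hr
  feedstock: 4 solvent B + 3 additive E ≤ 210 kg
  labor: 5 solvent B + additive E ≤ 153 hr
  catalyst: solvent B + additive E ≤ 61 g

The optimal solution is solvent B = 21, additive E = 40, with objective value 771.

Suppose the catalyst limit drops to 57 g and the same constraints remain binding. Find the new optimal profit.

Check each constraint at x*: reactor time 162/162 (tight); feedstock 204/210 (slack 6); labor 145/153 (slack 8); catalyst 61/61 (tight).
Slack constraints have shadow price 0 (complementary slackness).
From A_Bᵀ y = c: 2·y_reactor time + 1·y_catalyst = 11; 3·y_reactor time + 1·y_catalyst = 13.5.
Solving: y_reactor time = 2.5, y_catalyst = 6.
Δz = y_catalyst·Δb = 6 × (-4) = -24, so new z* = 771 − 24 = 747.

747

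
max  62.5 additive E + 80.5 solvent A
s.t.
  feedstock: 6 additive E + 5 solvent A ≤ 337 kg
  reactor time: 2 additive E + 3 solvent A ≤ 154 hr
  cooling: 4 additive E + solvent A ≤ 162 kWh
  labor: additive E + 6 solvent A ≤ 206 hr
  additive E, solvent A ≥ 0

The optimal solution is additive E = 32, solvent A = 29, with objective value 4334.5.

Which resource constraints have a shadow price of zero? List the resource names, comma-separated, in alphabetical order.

cooling, reactor time

feedstock: 337/337 (binding)
reactor time: 151/154 (slack 3)
cooling: 157/162 (slack 5)
labor: 206/206 (binding)
By complementary slackness, a constraint with positive slack has shadow price 0 → cooling, reactor time.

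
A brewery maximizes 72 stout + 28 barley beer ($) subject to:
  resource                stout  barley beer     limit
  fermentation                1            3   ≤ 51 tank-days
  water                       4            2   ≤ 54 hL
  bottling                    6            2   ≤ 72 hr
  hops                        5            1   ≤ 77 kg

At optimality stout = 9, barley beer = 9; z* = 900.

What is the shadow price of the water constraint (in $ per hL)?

6

At the optimum: fermentation uses 36 of 51 (slack = 15); water uses 54 of 54 (binding); bottling uses 72 of 72 (binding); hops uses 54 of 77 (slack = 23).
Slack constraints have shadow price 0 (complementary slackness).
Dual feasibility on the basic columns requires 4·y_water + 6·y_bottling = 72, 2·y_water + 2·y_bottling = 28.
Solving: y_water = 6, y_bottling = 8.
Shadow price of water = 6.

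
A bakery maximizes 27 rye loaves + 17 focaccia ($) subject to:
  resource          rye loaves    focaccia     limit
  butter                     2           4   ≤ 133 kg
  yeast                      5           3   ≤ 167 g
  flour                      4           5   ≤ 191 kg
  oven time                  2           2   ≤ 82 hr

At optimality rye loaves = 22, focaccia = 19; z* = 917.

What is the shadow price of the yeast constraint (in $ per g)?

Binding: yeast and oven time. Non-binding: butter (13 unused), flour (8 unused).
Since butter, flour are not tight, their duals are 0.
The binding rows give the dual system: 5·y_yeast + 2·y_oven time = 27 and 3·y_yeast + 2·y_oven time = 17.
This yields shadow prices y_yeast = 5, y_oven time = 1.
Shadow price of yeast = 5.

5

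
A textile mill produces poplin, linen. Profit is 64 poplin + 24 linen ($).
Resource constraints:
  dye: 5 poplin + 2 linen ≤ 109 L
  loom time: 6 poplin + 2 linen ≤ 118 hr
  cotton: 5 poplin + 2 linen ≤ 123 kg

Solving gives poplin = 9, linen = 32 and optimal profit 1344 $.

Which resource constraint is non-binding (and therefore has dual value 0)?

dye: 109/109 (binding)
loom time: 118/118 (binding)
cotton: 109/123 (slack 14)
By complementary slackness, a constraint with positive slack has shadow price 0 → cotton.

cotton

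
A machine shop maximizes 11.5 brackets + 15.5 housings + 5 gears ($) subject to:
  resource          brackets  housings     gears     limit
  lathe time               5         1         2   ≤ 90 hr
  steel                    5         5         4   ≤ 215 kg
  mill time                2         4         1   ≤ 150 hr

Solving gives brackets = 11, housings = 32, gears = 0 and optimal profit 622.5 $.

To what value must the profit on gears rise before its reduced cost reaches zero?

Binding: steel and mill time. Non-binding: lathe time (3 unused).
By complementary slackness, y = 0 for the non-binding constraint.
From A_Bᵀ y = c: 5·y_steel + 2·y_mill time = 11.5; 5·y_steel + 4·y_mill time = 15.5.
Solving: y_steel = 1.5, y_mill time = 2.
gears enters the basis when its profit ≥ yᵀa₃ = 1.5·4 + 2·1 = 8.

8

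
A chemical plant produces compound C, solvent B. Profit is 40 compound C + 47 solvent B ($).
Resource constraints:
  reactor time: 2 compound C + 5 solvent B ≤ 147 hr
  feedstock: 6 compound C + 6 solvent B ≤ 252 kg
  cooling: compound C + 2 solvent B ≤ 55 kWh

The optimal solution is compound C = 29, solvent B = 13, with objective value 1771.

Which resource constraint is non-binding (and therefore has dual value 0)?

reactor time

reactor time: 123/147 (slack 24)
feedstock: 252/252 (binding)
cooling: 55/55 (binding)
By complementary slackness, a constraint with positive slack has shadow price 0 → reactor time.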